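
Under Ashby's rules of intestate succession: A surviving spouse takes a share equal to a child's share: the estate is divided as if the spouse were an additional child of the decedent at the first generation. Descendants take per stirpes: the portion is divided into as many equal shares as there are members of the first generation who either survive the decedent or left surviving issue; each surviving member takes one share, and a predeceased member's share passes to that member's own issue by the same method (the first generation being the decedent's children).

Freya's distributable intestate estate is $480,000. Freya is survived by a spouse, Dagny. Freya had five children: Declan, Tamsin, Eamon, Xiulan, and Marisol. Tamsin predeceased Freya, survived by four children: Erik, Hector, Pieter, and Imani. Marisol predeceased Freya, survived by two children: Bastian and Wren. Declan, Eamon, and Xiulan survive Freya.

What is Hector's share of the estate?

The spouse counts as an additional share at the children's level, so there are 6 primary shares of $80,000. Dagny takes one such share ($80,000).
The children's combined portion ($400,000) is divided into 5 shares of $80,000: Declan, Eamon, and Xiulan each take $80,000; Tamsin's $80,000 share passes to Tamsin's issue; Marisol's $80,000 share passes to Marisol's issue.
Tamsin's share ($80,000) is divided into 4 shares of $20,000: Erik, Hector, Pieter, and Imani each take $20,000.
Marisol's share ($80,000) is divided into 2 shares of $40,000: Bastian and Wren each take $40,000.

Hector receives $20,000.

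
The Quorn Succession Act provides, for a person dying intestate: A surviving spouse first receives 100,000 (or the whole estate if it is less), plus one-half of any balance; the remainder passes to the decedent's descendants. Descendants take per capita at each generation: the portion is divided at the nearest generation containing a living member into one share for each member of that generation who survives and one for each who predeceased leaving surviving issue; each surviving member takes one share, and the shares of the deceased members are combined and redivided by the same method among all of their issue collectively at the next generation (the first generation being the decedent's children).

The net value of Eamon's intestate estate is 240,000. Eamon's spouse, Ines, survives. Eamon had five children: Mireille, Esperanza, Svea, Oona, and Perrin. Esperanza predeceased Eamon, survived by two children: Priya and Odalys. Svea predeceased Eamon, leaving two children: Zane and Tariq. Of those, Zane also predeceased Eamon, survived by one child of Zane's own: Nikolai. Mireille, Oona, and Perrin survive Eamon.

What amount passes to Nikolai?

Nikolai receives 7,000.

Ines first takes 100,000, leaving a balance of 140,000. Ines then takes one-half of the balance (70,000), for a total of 170,000. The remaining 70,000 passes to the descendants.
The descendants' portion (70,000) is divided at the children's generation into 5 shares of 14,000. Mireille, Oona, and Perrin each take 14,000. The 2 shares of the deceased (Esperanza and Svea) are combined into a pool of 28,000.
That pool (28,000) is divided at the grandchildren's generation into 4 shares of 7,000. Priya, Odalys, and Tariq each take 7,000. The remaining share for the deceased Zane (7,000) is carried to the next generation.
That pool (7,000) passes entirely to Nikolai, the sole taker at the great-grandchildren's generation.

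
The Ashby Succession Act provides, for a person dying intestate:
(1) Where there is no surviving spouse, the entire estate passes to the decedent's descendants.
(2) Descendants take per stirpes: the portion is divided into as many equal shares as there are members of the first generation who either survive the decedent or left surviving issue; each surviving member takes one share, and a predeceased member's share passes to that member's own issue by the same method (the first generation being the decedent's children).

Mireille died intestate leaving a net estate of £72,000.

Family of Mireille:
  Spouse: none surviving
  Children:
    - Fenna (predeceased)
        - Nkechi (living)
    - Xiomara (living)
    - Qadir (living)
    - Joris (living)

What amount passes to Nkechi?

Nkechi receives £18,000.

The entire £72,000 passes to the descendants.
That amount (£72,000) is divided into 4 shares of £18,000: Xiomara, Qadir, and Joris each take £18,000; Fenna's £18,000 share passes to Fenna's issue.
Fenna's share (£18,000) passes entirely to Nkechi.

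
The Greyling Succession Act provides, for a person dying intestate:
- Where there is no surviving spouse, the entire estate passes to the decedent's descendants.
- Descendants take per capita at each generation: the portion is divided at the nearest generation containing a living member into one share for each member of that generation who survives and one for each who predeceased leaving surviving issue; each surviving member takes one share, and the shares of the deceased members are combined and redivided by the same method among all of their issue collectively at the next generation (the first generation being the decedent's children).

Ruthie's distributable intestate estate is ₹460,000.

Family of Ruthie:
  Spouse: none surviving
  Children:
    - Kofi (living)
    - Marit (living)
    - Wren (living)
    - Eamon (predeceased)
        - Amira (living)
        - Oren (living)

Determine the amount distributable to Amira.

The entire ₹460,000 passes to the descendants.
That amount (₹460,000) is divided at the children's generation into 4 shares of ₹115,000. Kofi, Marit, and Wren each take ₹115,000. The remaining share for the deceased Eamon (₹115,000) is carried to the next generation.
That pool (₹115,000) is divided at the grandchildren's generation equally among Amira and Oren: ₹57,500 each.

Amira receives ₹57,500.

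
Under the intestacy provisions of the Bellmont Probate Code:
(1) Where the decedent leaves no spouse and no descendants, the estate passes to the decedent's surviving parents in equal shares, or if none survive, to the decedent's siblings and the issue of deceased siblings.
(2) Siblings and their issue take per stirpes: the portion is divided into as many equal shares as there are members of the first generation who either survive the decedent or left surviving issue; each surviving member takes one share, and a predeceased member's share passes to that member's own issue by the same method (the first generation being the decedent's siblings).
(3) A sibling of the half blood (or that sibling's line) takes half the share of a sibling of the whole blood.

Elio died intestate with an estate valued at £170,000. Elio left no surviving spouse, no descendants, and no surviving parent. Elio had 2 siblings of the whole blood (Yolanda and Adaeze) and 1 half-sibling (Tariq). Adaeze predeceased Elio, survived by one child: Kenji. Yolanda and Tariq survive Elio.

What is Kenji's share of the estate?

Kenji receives £68,000.

The entire £170,000 passes to the siblings and their issue.
Counting each half-blood sibling's line as half a unit, there are 5/2 units in £170,000, so one unit is £68,000. Whole-blood lines (Yolanda and Adaeze) take £68,000 each; half-blood lines (Tariq) take £34,000 each.
Adaeze's share (£68,000) passes entirely to Kenji.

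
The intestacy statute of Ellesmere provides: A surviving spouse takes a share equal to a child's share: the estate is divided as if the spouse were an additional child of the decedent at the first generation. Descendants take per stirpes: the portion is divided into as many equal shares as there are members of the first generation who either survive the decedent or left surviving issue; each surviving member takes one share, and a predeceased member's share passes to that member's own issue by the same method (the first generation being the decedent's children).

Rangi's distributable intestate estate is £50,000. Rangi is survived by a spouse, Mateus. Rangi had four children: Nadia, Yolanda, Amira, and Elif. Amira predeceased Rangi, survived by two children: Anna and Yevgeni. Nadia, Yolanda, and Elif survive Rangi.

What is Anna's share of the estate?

Anna receives £5,000.

The spouse counts as an additional share at the children's level, so there are 5 primary shares of £10,000. Mateus takes one such share (£10,000).
The children's combined portion (£40,000) is divided into 4 shares of £10,000: Nadia, Yolanda, and Elif each take £10,000; Amira's £10,000 share passes to Amira's issue.
Amira's share (£10,000) is divided into 2 shares of £5,000: Anna and Yevgeni each take £5,000.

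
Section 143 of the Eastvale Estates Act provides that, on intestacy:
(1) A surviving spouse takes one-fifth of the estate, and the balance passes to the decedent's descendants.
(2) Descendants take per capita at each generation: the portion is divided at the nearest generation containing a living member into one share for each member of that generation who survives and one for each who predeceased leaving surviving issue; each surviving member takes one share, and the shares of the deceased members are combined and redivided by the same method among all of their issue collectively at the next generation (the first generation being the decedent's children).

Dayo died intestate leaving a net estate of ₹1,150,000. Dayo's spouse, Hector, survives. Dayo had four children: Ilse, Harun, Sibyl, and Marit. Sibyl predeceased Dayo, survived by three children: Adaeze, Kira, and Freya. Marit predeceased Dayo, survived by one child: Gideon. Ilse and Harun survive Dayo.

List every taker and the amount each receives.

Hector: ₹230,000; Ilse: ₹230,000; Harun: ₹230,000; Adaeze: ₹115,000; Kira: ₹115,000; Freya: ₹115,000; Gideon: ₹115,000

Hector takes one-fifth of ₹1,150,000 = ₹230,000. The remaining ₹920,000 passes to the descendants.
The descendants' portion (₹920,000) is divided at the children's generation into 4 shares of ₹230,000. Ilse and Harun each take ₹230,000. The 2 shares of the deceased (Sibyl and Marit) are combined into a pool of ₹460,000.
That pool (₹460,000) is divided at the grandchildren's generation equally among Adaeze, Kira, Freya, and Gideon: ₹115,000 each.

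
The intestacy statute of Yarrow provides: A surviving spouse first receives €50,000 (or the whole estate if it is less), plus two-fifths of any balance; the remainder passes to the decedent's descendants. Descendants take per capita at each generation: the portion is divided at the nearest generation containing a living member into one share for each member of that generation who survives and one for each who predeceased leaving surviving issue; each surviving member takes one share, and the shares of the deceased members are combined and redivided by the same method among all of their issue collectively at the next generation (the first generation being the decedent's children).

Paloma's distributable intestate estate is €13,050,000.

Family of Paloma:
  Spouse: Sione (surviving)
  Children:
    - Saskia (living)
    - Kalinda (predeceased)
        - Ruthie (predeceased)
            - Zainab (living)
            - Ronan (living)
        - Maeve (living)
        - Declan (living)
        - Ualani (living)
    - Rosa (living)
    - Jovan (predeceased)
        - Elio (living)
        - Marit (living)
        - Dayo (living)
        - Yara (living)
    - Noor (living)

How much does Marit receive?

Marit receives €390,000.

Sione first takes €50,000, leaving a balance of €13,000,000. Sione then takes two-fifths of the balance (€5,200,000), for a total of €5,250,000. The remaining €7,800,000 passes to the descendants.
The descendants' portion (€7,800,000) is divided at the children's generation into 5 shares of €1,560,000. Saskia, Rosa, and Noor each take €1,560,000. The 2 shares of the deceased (Kalinda and Jovan) are combined into a pool of €3,120,000.
That pool (€3,120,000) is divided at the grandchildren's generation into 8 shares of €390,000. Maeve, Declan, Ualani, Elio, Marit, Dayo, and Yara each take €390,000. The remaining share for the deceased Ruthie (€390,000) is carried to the next generation.
That pool (€390,000) is divided at the great-grandchildren's generation equally among Zainab and Ronan: €195,000 each.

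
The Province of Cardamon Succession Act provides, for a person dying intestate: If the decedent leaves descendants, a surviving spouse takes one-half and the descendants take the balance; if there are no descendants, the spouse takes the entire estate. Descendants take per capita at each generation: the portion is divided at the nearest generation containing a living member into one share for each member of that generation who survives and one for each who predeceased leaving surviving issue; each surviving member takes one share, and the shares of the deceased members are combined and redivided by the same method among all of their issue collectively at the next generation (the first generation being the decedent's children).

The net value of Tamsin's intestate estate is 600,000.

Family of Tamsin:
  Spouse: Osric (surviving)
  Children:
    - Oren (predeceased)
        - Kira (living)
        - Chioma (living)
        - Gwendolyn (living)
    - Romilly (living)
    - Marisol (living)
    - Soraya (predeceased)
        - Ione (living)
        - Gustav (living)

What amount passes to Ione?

Osric takes one-half of 600,000 = 300,000. The remaining 300,000 passes to the descendants.
The descendants' portion (300,000) is divided at the children's generation into 4 shares of 75,000. Romilly and Marisol each take 75,000. The 2 shares of the deceased (Oren and Soraya) are combined into a pool of 150,000.
That pool (150,000) is divided at the grandchildren's generation equally among Kira, Chioma, Gwendolyn, Ione, and Gustav: 30,000 each.

Ione receives 30,000.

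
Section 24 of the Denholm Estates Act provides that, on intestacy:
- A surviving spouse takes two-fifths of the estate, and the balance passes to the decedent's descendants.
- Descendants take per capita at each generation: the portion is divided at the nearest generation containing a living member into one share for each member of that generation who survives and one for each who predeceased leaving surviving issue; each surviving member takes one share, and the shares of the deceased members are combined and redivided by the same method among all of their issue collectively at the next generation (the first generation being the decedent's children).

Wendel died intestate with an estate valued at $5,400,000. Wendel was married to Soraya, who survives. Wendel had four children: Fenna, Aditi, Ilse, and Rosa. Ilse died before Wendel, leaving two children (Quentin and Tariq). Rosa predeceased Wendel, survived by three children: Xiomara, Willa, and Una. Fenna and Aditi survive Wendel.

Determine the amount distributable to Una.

Soraya takes two-fifths of $5,400,000 = $2,160,000. The remaining $3,240,000 passes to the descendants.
The descendants' portion ($3,240,000) is divided at the children's generation into 4 shares of $810,000. Fenna and Aditi each take $810,000. The 2 shares of the deceased (Ilse and Rosa) are combined into a pool of $1,620,000.
That pool ($1,620,000) is divided at the grandchildren's generation equally among Quentin, Tariq, Xiomara, Willa, and Una: $324,000 each.

Una receives $324,000.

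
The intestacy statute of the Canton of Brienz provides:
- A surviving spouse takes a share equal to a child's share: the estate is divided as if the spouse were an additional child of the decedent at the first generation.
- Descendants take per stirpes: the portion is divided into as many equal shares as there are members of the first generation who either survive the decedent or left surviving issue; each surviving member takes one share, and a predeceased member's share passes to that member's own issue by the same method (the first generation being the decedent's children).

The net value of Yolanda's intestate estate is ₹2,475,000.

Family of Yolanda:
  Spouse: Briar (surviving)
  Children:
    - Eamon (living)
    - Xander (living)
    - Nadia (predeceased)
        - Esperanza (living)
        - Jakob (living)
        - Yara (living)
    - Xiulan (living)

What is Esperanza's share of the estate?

Esperanza receives ₹165,000.

The spouse counts as an additional share at the children's level, so there are 5 primary shares of ₹495,000. Briar takes one such share (₹495,000).
The children's combined portion (₹1,980,000) is divided into 4 shares of ₹495,000: Eamon, Xander, and Xiulan each take ₹495,000; Nadia's ₹495,000 share passes to Nadia's issue.
Nadia's share (₹495,000) is divided into 3 shares of ₹165,000: Esperanza, Jakob, and Yara each take ₹165,000.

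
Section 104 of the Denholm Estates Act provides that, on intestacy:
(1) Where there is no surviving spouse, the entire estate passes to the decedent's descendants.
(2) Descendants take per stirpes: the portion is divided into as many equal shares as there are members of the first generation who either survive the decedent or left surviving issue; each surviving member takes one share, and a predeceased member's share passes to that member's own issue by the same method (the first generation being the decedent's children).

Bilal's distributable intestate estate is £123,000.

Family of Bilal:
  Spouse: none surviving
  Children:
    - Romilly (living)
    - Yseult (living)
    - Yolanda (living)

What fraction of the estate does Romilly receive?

Romilly receives 1/3 of the estate.

The entire £123,000 passes to the descendants.
That amount (£123,000) is divided into 3 shares of £41,000: Romilly, Yseult, and Yolanda each take £41,000.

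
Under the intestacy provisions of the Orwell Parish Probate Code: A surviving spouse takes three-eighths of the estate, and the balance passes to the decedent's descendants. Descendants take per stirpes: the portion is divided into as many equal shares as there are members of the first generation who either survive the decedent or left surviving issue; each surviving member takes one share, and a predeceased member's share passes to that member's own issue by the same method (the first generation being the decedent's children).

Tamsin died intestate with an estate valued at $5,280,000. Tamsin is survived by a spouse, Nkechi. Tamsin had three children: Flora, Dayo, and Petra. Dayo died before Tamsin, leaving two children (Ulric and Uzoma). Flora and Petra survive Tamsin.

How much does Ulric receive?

Nkechi takes three-eighths of $5,280,000 = $1,980,000. The remaining $3,300,000 passes to the descendants.
The descendants' portion ($3,300,000) is divided into 3 shares of $1,100,000: Flora and Petra each take $1,100,000; Dayo's $1,100,000 share passes to Dayo's issue.
Dayo's share ($1,100,000) is divided into 2 shares of $550,000: Ulric and Uzoma each take $550,000.

Ulric receives $550,000.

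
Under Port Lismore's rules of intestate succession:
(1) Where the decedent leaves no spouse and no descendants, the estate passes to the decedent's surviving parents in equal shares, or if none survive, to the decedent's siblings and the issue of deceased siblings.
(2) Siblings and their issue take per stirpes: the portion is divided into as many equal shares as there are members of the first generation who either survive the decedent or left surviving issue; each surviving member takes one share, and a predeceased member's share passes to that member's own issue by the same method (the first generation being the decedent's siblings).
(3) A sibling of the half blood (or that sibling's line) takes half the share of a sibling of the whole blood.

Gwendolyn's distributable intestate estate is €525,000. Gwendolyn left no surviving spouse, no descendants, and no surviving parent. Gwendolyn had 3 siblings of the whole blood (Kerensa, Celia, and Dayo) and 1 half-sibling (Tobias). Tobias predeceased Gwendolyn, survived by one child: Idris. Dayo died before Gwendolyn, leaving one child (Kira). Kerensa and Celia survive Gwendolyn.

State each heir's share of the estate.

The entire €525,000 passes to the siblings and their issue.
Counting each half-blood sibling's line as half a unit, there are 7/2 units in €525,000, so one unit is €150,000. Whole-blood lines (Kerensa, Celia, and Dayo) take €150,000 each; half-blood lines (Tobias) take €75,000 each.
Tobias's share (€75,000) passes entirely to Idris.
Dayo's share (€150,000) passes entirely to Kira.

Idris: €75,000; Kerensa: €150,000; Celia: €150,000; Kira: €150,000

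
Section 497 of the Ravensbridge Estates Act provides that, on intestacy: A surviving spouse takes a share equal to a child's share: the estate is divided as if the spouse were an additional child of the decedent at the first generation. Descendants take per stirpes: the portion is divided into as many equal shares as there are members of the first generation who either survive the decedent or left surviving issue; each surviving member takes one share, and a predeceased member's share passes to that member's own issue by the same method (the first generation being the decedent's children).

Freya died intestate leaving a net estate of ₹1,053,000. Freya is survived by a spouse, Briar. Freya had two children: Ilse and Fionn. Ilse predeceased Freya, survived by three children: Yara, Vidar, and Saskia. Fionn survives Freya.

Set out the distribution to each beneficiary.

The spouse counts as an additional share at the children's level, so there are 3 primary shares of ₹351,000. Briar takes one such share (₹351,000).
The children's combined portion (₹702,000) is divided into 2 shares of ₹351,000: Fionn takes ₹351,000; Ilse's ₹351,000 share passes to Ilse's issue.
Ilse's share (₹351,000) is divided into 3 shares of ₹117,000: Yara, Vidar, and Saskia each take ₹117,000.

Briar: ₹351,000; Yara: ₹117,000; Vidar: ₹117,000; Saskia: ₹117,000; Fionn: ₹351,000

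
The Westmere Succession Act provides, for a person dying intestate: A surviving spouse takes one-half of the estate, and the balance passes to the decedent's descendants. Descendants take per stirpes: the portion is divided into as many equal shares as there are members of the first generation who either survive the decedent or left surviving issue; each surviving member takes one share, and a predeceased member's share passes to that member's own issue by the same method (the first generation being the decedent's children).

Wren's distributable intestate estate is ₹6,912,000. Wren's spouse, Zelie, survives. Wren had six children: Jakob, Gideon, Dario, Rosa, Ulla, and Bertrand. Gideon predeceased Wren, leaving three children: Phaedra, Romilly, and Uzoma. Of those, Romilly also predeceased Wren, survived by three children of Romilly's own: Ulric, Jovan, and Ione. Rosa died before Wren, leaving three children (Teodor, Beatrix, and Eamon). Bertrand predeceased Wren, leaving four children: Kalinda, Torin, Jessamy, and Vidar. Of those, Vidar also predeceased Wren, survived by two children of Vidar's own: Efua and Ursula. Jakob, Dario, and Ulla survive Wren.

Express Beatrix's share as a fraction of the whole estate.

Zelie takes one-half of ₹6,912,000 = ₹3,456,000. The remaining ₹3,456,000 passes to the descendants.
The descendants' portion (₹3,456,000) is divided into 6 shares of ₹576,000: Jakob, Dario, and Ulla each take ₹576,000; Gideon's ₹576,000 share passes to Gideon's issue; Rosa's ₹576,000 share passes to Rosa's issue; Bertrand's ₹576,000 share passes to Bertrand's issue.
Gideon's share (₹576,000) is divided into 3 shares of ₹192,000: Phaedra and Uzoma each take ₹192,000; Romilly's ₹192,000 share passes to Romilly's issue.
Romilly's share (₹192,000) is divided into 3 shares of ₹64,000: Ulric, Jovan, and Ione each take ₹64,000.
Rosa's share (₹576,000) is divided into 3 shares of ₹192,000: Teodor, Beatrix, and Eamon each take ₹192,000.
Bertrand's share (₹576,000) is divided into 4 shares of ₹144,000: Kalinda, Torin, and Jessamy each take ₹144,000; Vidar's ₹144,000 share passes to Vidar's issue.
Vidar's share (₹144,000) is divided into 2 shares of ₹72,000: Efua and Ursula each take ₹72,000.

Beatrix receives 1/36 of the estate.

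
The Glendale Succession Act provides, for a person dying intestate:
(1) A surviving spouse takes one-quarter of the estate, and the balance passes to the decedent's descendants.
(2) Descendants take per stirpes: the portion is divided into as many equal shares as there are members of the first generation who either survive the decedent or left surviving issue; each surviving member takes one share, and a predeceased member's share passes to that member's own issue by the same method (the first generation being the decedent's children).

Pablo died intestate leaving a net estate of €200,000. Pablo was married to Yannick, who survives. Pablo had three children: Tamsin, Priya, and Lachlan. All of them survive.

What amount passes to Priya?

Priya receives €50,000.

Yannick takes one-quarter of €200,000 = €50,000. The remaining €150,000 passes to the descendants.
The descendants' portion (€150,000) is divided into 3 shares of €50,000: Tamsin, Priya, and Lachlan each take €50,000.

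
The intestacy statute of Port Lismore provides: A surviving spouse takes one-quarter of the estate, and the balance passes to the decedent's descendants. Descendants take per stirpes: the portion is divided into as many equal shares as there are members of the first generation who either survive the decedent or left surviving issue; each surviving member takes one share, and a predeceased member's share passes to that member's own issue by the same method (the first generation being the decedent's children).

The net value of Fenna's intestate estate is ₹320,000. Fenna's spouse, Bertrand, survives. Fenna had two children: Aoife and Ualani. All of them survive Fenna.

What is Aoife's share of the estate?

Bertrand takes one-quarter of ₹320,000 = ₹80,000. The remaining ₹240,000 passes to the descendants.
The descendants' portion (₹240,000) is divided into 2 shares of ₹120,000: Aoife and Ualani each take ₹120,000.

Aoife receives ₹120,000.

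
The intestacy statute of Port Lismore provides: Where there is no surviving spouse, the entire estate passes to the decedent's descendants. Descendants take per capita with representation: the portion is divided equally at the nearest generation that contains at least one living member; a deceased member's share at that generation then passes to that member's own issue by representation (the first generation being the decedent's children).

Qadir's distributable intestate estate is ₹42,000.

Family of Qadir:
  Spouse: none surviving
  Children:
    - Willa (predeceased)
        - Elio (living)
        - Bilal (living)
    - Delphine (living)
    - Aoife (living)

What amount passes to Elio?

The entire ₹42,000 passes to the descendants.
That amount (₹42,000) is divided into 3 shares of ₹14,000: Delphine and Aoife each take ₹14,000; Willa's ₹14,000 share passes to Willa's issue.
Willa's share (₹14,000) is divided into 2 shares of ₹7,000: Elio and Bilal each take ₹7,000.

Elio receives ₹7,000.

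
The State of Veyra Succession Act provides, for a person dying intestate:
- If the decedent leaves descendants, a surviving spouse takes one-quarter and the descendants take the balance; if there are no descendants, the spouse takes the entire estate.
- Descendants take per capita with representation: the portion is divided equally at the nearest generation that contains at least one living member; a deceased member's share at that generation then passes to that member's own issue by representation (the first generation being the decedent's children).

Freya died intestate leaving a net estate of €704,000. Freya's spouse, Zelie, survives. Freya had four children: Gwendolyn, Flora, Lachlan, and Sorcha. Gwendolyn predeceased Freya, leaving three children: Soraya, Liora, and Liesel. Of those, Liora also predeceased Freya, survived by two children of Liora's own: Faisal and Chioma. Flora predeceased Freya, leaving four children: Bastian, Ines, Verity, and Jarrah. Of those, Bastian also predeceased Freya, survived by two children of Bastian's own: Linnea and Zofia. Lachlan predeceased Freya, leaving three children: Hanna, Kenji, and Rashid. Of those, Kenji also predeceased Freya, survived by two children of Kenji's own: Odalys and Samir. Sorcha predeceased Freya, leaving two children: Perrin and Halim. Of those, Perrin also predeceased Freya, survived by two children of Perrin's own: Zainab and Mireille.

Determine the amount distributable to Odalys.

Odalys receives €22,000.

Zelie takes one-quarter of €704,000 = €176,000. The remaining €528,000 passes to the descendants.
No child survives, so the initial division is made at the grandchildren's generation.
The descendants' portion (€528,000) is divided into 12 shares of €44,000: Soraya, Liesel, Ines, Verity, Jarrah, Hanna, Rashid, and Halim each take €44,000; Liora's €44,000 share passes to Liora's issue; Bastian's €44,000 share passes to Bastian's issue; Kenji's €44,000 share passes to Kenji's issue; Perrin's €44,000 share passes to Perrin's issue.
Liora's share (€44,000) is divided into 2 shares of €22,000: Faisal and Chioma each take €22,000.
Bastian's share (€44,000) is divided into 2 shares of €22,000: Linnea and Zofia each take €22,000.
Kenji's share (€44,000) is divided into 2 shares of €22,000: Odalys and Samir each take €22,000.
Perrin's share (€44,000) is divided into 2 shares of €22,000: Zainab and Mireille each take €22,000.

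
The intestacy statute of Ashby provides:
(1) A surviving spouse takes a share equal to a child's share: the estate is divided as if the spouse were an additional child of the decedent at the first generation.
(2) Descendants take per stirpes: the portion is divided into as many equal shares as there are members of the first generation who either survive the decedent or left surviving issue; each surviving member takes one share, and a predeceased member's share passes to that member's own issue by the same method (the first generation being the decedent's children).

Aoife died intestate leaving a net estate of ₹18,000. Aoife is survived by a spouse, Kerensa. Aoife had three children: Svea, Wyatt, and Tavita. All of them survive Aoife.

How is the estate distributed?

Kerensa: ₹4,500; Svea: ₹4,500; Wyatt: ₹4,500; Tavita: ₹4,500

The spouse counts as an additional share at the children's level, so there are 4 primary shares of ₹4,500. Kerensa takes one such share (₹4,500).
The children's combined portion (₹13,500) is divided into 3 shares of ₹4,500: Svea, Wyatt, and Tavita each take ₹4,500.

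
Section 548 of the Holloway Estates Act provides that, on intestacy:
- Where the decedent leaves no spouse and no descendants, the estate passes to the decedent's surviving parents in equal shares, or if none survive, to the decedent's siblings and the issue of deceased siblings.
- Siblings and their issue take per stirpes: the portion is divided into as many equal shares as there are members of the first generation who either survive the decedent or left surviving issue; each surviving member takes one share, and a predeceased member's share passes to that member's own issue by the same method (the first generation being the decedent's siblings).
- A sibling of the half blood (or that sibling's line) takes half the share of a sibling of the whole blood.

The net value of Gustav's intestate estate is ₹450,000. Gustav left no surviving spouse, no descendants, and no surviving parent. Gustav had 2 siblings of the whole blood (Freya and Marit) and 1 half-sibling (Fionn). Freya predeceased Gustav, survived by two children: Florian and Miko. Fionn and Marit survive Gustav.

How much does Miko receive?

The entire ₹450,000 passes to the siblings and their issue.
Counting each half-blood sibling's line as half a unit, there are 5/2 units in ₹450,000, so one unit is ₹180,000. Whole-blood lines (Freya and Marit) take ₹180,000 each; half-blood lines (Fionn) take ₹90,000 each.
Freya's share (₹180,000) is divided into 2 shares of ₹90,000: Florian and Miko each take ₹90,000.

Miko receives ₹90,000.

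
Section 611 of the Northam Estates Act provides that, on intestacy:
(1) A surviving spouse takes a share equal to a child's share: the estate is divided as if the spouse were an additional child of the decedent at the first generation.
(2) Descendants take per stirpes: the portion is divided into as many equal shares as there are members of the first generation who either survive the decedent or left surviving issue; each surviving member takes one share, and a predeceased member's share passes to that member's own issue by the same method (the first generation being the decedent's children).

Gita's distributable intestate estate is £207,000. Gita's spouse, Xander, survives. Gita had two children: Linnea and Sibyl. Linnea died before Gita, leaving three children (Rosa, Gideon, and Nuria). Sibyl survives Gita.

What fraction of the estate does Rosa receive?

Rosa receives 1/9 of the estate.

The spouse counts as an additional share at the children's level, so there are 3 primary shares of £69,000. Xander takes one such share (£69,000).
The children's combined portion (£138,000) is divided into 2 shares of £69,000: Sibyl takes £69,000; Linnea's £69,000 share passes to Linnea's issue.
Linnea's share (£69,000) is divided into 3 shares of £23,000: Rosa, Gideon, and Nuria each take £23,000.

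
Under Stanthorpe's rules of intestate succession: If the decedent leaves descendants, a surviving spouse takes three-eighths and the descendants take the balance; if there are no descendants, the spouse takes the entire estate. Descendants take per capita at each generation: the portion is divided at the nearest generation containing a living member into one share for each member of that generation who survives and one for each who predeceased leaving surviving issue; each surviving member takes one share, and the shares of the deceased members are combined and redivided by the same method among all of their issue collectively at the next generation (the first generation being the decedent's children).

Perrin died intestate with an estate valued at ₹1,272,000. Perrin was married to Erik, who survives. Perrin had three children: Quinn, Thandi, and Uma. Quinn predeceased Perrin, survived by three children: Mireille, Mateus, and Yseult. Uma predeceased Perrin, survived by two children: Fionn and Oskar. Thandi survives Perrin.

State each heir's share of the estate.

Erik: ₹477,000; Mireille: ₹106,000; Mateus: ₹106,000; Yseult: ₹106,000; Thandi: ₹265,000; Fionn: ₹106,000; Oskar: ₹106,000

Erik takes three-eighths of ₹1,272,000 = ₹477,000. The remaining ₹795,000 passes to the descendants.
The descendants' portion (₹795,000) is divided at the children's generation into 3 shares of ₹265,000. Thandi takes ₹265,000. The 2 shares of the deceased (Quinn and Uma) are combined into a pool of ₹530,000.
That pool (₹530,000) is divided at the grandchildren's generation equally among Mireille, Mateus, Yseult, Fionn, and Oskar: ₹106,000 each.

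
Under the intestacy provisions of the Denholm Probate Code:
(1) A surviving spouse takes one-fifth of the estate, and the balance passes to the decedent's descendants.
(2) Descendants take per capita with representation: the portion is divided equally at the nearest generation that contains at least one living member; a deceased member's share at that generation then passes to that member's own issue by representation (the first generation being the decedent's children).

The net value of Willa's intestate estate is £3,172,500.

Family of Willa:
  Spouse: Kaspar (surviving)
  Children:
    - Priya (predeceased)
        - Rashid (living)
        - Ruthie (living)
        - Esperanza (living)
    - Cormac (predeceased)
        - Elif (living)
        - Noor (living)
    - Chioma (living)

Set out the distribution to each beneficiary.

Kaspar: £634,500; Rashid: £282,000; Ruthie: £282,000; Esperanza: £282,000; Elif: £423,000; Noor: £423,000; Chioma: £846,000

Kaspar takes one-fifth of £3,172,500 = £634,500. The remaining £2,538,000 passes to the descendants.
The descendants' portion (£2,538,000) is divided into 3 shares of £846,000: Chioma takes £846,000; Priya's £846,000 share passes to Priya's issue; Cormac's £846,000 share passes to Cormac's issue.
Priya's share (£846,000) is divided into 3 shares of £282,000: Rashid, Ruthie, and Esperanza each take £282,000.
Cormac's share (£846,000) is divided into 2 shares of £423,000: Elif and Noor each take £423,000.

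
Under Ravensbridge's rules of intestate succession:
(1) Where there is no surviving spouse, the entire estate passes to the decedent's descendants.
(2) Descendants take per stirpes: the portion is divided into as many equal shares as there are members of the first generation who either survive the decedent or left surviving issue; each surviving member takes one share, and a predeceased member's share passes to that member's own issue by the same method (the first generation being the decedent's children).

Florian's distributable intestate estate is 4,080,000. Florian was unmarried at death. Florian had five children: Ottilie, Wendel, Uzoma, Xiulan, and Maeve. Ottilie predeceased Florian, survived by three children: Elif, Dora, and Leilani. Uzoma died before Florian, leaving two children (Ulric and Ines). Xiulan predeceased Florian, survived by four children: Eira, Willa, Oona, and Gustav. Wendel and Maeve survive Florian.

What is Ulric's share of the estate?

The entire 4,080,000 passes to the descendants.
That amount (4,080,000) is divided into 5 shares of 816,000: Wendel and Maeve each take 816,000; Ottilie's 816,000 share passes to Ottilie's issue; Uzoma's 816,000 share passes to Uzoma's issue; Xiulan's 816,000 share passes to Xiulan's issue.
Ottilie's share (816,000) is divided into 3 shares of 272,000: Elif, Dora, and Leilani each take 272,000.
Uzoma's share (816,000) is divided into 2 shares of 408,000: Ulric and Ines each take 408,000.
Xiulan's share (816,000) is divided into 4 shares of 204,000: Eira, Willa, Oona, and Gustav each take 204,000.

Ulric receives 408,000.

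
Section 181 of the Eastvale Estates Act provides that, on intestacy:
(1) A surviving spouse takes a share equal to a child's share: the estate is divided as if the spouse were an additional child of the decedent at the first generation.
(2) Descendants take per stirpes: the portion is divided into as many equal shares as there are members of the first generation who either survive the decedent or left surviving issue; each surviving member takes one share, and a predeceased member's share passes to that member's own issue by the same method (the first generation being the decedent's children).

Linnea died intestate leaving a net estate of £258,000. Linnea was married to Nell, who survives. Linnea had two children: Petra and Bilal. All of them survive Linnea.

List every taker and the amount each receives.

The spouse counts as an additional share at the children's level, so there are 3 primary shares of £86,000. Nell takes one such share (£86,000).
The children's combined portion (£172,000) is divided into 2 shares of £86,000: Petra and Bilal each take £86,000.

Nell: £86,000; Petra: £86,000; Bilal: £86,000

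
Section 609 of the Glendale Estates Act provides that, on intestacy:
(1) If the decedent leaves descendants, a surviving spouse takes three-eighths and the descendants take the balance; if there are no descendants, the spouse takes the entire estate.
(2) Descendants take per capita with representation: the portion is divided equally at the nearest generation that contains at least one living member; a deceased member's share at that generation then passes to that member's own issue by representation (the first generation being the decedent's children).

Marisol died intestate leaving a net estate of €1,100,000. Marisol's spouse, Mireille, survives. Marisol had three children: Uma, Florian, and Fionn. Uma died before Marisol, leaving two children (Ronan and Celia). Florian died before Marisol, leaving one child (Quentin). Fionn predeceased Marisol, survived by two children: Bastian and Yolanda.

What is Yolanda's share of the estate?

Mireille takes three-eighths of €1,100,000 = €412,500. The remaining €687,500 passes to the descendants.
No child survives, so the initial division is made at the grandchildren's generation.
The descendants' portion (€687,500) is divided into 5 shares of €137,500: Ronan, Celia, Quentin, Bastian, and Yolanda each take €137,500.

Yolanda receives €137,500.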